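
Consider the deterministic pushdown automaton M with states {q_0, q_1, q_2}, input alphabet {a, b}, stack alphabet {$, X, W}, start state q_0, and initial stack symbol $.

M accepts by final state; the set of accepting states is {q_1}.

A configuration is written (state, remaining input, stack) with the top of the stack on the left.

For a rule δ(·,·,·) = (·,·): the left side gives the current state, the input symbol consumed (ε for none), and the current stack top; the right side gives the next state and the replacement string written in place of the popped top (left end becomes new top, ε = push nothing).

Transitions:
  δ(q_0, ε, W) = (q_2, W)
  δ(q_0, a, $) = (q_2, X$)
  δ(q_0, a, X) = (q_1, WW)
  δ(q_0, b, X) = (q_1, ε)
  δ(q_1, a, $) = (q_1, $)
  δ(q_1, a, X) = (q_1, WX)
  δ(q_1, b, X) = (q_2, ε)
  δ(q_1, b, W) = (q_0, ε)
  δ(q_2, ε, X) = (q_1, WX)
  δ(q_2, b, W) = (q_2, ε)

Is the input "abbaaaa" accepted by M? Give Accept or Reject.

Accept

(q_0, abbaaaa, $)
  read a, top $: go to q_2, push X$ → (q_2, bbaaaa, X$)
  ε-move, top X: go to q_1, push WX → (q_1, bbaaaa, WX$)
  read b, top W: go to q_0, push ε → (q_0, baaaa, X$)
  read b, top X: go to q_1, push ε → (q_1, aaaa, $)
  read a, top $: go to q_1, push $ → (q_1, aaa, $)
  read a, top $: go to q_1, push $ → (q_1, aa, $)
  read a, top $: go to q_1, push $ → (q_1, a, $)
  read a, top $: go to q_1, push $ → (q_1, ε, $)
All input consumed; state q_1 ∈ F.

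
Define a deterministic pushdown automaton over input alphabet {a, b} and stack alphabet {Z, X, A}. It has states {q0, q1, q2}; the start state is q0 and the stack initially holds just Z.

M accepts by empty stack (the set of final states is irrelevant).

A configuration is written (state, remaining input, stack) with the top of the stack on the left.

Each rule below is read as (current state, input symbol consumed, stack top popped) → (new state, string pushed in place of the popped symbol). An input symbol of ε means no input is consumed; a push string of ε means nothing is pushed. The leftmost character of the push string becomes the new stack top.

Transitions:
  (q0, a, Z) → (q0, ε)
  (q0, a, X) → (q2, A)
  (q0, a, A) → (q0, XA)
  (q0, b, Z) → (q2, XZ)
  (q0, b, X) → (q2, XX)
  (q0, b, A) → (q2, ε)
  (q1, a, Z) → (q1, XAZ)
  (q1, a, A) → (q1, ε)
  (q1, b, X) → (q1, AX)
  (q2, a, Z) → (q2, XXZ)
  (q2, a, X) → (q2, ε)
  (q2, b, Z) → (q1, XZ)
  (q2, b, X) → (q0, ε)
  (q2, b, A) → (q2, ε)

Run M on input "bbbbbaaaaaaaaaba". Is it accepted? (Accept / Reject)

Accept

(q0, bbbbbaaaaaaaaaba, Z) ⊢ (q2, bbbbaaaaaaaaaba, XZ) ⊢ (q0, bbbaaaaaaaaaba, Z) ⊢ (q2, bbaaaaaaaaaba, XZ) ⊢ (q0, baaaaaaaaaba, Z) ⊢ (q2, aaaaaaaaaba, XZ) ⊢ (q2, aaaaaaaaba, Z) ⊢ (q2, aaaaaaaba, XXZ) ⊢ (q2, aaaaaaba, XZ) ⊢ (q2, aaaaaba, Z) ⊢ (q2, aaaaba, XXZ) ⊢ (q2, aaaba, XZ) ⊢ (q2, aaba, Z) ⊢ (q2, aba, XXZ) ⊢ (q2, ba, XZ) ⊢ (q0, a, Z) ⊢ (q0, ε, ε)
All input consumed and the stack is empty.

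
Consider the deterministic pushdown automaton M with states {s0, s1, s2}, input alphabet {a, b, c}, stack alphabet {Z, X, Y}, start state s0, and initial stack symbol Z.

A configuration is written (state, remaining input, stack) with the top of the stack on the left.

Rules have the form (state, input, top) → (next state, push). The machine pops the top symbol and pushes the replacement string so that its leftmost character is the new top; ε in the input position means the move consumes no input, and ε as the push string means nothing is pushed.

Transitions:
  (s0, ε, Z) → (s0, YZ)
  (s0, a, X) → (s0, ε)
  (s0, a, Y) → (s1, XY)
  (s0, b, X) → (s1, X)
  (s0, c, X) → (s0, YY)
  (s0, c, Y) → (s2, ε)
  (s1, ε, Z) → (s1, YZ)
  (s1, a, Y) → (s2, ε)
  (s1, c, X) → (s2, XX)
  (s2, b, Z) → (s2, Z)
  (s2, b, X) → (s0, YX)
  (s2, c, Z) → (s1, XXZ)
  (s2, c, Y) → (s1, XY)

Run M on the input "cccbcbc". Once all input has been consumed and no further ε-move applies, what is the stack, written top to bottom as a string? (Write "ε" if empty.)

XXXZ

(s0, cccbcbc, Z)
  ε-move, top Z: go to s0, push YZ → (s0, cccbcbc, YZ)
  read c, top Y: go to s2, push ε → (s2, ccbcbc, Z)
  read c, top Z: go to s1, push XXZ → (s1, cbcbc, XXZ)
  read c, top X: go to s2, push XX → (s2, bcbc, XXXZ)
  read b, top X: go to s0, push YX → (s0, cbc, YXXXZ)
  read c, top Y: go to s2, push ε → (s2, bc, XXXZ)
  read b, top X: go to s0, push YX → (s0, c, YXXXZ)
  read c, top Y: go to s2, push ε → (s2, ε, XXXZ)
All input consumed in state s2 with stack XXXZ.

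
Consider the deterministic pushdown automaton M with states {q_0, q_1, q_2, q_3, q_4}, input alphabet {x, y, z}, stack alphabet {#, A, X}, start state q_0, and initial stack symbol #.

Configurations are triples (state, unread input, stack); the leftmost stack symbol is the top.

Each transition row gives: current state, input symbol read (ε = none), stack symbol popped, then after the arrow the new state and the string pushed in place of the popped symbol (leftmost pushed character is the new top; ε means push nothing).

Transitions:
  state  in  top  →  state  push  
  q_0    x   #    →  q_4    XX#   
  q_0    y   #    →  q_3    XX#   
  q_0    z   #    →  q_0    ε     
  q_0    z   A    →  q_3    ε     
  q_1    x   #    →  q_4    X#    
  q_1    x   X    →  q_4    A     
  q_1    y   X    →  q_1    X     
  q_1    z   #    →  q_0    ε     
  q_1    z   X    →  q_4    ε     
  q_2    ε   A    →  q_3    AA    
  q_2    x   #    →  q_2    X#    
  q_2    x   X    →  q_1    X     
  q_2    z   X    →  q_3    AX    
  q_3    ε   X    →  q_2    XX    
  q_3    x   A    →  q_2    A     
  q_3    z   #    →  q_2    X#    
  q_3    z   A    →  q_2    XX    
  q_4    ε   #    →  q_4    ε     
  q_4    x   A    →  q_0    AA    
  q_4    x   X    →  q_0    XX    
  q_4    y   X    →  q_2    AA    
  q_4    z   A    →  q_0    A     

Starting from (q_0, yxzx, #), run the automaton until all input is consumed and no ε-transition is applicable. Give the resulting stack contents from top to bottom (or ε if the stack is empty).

(q_0, yxzx, #) ⊢ (q_3, xzx, XX#) ⊢ (q_2, xzx, XXX#) ⊢ (q_1, zx, XXX#) ⊢ (q_4, x, XX#) ⊢ (q_0, ε, XXX#)
All input consumed in state q_0 with stack XXX#.

XXX#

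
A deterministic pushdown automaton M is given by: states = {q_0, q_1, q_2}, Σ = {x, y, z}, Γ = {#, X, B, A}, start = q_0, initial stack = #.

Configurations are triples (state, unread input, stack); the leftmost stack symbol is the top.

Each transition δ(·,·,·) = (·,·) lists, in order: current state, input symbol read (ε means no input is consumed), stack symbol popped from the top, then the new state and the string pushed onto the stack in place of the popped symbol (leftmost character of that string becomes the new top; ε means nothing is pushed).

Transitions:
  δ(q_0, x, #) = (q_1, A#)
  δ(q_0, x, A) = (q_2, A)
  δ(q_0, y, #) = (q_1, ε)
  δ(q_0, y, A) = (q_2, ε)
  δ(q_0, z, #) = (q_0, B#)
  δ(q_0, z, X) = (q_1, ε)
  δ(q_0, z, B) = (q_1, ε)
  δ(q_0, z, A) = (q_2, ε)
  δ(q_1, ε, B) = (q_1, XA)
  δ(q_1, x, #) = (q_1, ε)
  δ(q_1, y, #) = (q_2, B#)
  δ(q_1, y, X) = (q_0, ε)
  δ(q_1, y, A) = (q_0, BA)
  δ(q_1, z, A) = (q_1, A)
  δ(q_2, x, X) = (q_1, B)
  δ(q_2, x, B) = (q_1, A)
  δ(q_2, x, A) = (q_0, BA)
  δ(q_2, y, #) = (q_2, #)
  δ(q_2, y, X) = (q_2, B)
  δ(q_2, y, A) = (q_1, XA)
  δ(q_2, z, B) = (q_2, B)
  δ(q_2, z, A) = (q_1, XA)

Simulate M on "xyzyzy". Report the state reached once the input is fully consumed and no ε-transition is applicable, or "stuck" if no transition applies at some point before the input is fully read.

q_0

(q_0, xyzyzy, #)
  read x, top #: go to q_1, push A# → (q_1, yzyzy, A#)
  read y, top A: go to q_0, push BA → (q_0, zyzy, BA#)
  read z, top B: go to q_1, push ε → (q_1, yzy, A#)
  read y, top A: go to q_0, push BA → (q_0, zy, BA#)
  read z, top B: go to q_1, push ε → (q_1, y, A#)
  read y, top A: go to q_0, push BA → (q_0, ε, BA#)
All input consumed; M is in state q_0.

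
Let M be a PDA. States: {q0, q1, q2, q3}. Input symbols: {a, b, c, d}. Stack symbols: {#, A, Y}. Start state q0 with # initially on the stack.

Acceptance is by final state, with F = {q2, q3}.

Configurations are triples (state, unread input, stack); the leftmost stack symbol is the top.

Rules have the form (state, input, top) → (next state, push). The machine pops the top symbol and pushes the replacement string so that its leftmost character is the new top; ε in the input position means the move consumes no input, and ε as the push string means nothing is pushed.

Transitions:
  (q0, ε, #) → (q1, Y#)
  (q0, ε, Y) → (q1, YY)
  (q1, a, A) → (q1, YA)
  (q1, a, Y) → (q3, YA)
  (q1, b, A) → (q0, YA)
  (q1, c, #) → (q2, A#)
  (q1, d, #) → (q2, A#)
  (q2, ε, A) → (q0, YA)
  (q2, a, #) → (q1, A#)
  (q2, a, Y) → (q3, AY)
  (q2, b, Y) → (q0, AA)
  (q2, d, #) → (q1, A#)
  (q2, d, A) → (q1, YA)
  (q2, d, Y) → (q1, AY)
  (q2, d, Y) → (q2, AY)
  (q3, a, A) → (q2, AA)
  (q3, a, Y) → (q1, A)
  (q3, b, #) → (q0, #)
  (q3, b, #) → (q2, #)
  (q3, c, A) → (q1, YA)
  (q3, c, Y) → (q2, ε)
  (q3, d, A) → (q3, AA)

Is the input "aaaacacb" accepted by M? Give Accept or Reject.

Reject

No computation consumes all input and reaches a final state.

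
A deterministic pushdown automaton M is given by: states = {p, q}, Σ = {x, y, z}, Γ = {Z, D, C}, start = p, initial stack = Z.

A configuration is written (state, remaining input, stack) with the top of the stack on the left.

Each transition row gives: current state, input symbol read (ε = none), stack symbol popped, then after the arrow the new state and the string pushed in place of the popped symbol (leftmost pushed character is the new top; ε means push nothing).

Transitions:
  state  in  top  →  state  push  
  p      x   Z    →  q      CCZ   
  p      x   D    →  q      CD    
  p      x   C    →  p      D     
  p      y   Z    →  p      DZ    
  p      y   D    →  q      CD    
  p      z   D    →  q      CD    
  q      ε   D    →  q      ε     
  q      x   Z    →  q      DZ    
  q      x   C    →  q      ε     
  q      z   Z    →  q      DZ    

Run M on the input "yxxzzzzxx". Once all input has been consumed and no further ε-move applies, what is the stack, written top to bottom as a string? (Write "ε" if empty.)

(p, yxxzzzzxx, Z)
  read y, top Z: go to p, push DZ → (p, xxzzzzxx, DZ)
  read x, top D: go to q, push CD → (q, xzzzzxx, CDZ)
  read x, top C: go to q, push ε → (q, zzzzxx, DZ)
  ε-move, top D: go to q, push ε → (q, zzzzxx, Z)
  read z, top Z: go to q, push DZ → (q, zzzxx, DZ)
  ε-move, top D: go to q, push ε → (q, zzzxx, Z)
  read z, top Z: go to q, push DZ → (q, zzxx, DZ)
  ε-move, top D: go to q, push ε → (q, zzxx, Z)
  read z, top Z: go to q, push DZ → (q, zxx, DZ)
  ε-move, top D: go to q, push ε → (q, zxx, Z)
  read z, top Z: go to q, push DZ → (q, xx, DZ)
  ε-move, top D: go to q, push ε → (q, xx, Z)
  read x, top Z: go to q, push DZ → (q, x, DZ)
  ε-move, top D: go to q, push ε → (q, x, Z)
  read x, top Z: go to q, push DZ → (q, ε, DZ)
  ε-move, top D: go to q, push ε → (q, ε, Z)
All input consumed in state q with stack Z.

Z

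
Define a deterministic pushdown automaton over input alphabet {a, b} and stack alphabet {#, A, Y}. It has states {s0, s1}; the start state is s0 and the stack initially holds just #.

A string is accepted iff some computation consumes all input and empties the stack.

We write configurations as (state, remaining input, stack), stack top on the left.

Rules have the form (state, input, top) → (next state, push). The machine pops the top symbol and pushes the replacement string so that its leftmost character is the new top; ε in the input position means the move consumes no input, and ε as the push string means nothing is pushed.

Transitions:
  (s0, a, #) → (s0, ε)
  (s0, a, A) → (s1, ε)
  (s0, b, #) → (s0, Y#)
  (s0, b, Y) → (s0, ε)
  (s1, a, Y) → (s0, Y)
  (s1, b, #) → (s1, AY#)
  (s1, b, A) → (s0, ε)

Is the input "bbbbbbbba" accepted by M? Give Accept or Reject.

Accept

(s0, bbbbbbbba, #)
  read b, top #: go to s0, push Y# → (s0, bbbbbbba, Y#)
  read b, top Y: go to s0, push ε → (s0, bbbbbba, #)
  read b, top #: go to s0, push Y# → (s0, bbbbba, Y#)
  read b, top Y: go to s0, push ε → (s0, bbbba, #)
  read b, top #: go to s0, push Y# → (s0, bbba, Y#)
  read b, top Y: go to s0, push ε → (s0, bba, #)
  read b, top #: go to s0, push Y# → (s0, ba, Y#)
  read b, top Y: go to s0, push ε → (s0, a, #)
  read a, top #: go to s0, push ε → (s0, ε, ε)
All input consumed and the stack is empty.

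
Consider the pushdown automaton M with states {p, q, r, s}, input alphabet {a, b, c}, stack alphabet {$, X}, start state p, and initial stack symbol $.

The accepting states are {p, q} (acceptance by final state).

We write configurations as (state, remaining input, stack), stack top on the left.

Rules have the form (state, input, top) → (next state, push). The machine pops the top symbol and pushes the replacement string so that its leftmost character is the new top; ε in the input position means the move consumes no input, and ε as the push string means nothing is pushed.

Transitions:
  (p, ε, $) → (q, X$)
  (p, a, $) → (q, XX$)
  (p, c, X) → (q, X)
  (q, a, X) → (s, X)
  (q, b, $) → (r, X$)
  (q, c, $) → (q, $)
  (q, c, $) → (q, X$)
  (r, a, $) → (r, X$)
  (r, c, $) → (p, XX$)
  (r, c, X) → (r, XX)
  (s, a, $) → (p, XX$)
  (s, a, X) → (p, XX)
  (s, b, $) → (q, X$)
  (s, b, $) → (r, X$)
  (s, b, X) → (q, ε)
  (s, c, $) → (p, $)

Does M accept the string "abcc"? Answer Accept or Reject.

One accepting computation: (p, abcc, $) ⊢ (q, abcc, X$) ⊢ (s, bcc, X$) ⊢ (q, cc, $) ⊢ (q, c, $) ⊢ (q, ε, $)
All input consumed and state q ∈ F.

Accept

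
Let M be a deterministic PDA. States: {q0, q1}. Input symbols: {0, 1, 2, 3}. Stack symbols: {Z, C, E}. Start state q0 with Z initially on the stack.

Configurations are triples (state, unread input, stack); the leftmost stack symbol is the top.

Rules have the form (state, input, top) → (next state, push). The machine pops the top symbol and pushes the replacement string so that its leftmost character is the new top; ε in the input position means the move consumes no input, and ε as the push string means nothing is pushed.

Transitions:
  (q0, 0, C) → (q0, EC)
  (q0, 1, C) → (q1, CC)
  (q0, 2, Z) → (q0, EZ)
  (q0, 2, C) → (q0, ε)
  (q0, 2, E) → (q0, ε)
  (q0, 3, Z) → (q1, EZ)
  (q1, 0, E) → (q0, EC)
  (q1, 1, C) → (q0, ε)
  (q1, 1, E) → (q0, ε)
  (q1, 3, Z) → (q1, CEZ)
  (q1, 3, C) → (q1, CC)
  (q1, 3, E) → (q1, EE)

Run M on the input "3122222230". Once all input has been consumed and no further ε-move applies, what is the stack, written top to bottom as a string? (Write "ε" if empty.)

ECZ

(q0, 3122222230, Z)
  read 3, top Z: go to q1, push EZ → (q1, 122222230, EZ)
  read 1, top E: go to q0, push ε → (q0, 22222230, Z)
  read 2, top Z: go to q0, push EZ → (q0, 2222230, EZ)
  read 2, top E: go to q0, push ε → (q0, 222230, Z)
  read 2, top Z: go to q0, push EZ → (q0, 22230, EZ)
  read 2, top E: go to q0, push ε → (q0, 2230, Z)
  read 2, top Z: go to q0, push EZ → (q0, 230, EZ)
  read 2, top E: go to q0, push ε → (q0, 30, Z)
  read 3, top Z: go to q1, push EZ → (q1, 0, EZ)
  read 0, top E: go to q0, push EC → (q0, ε, ECZ)
All input consumed in state q0 with stack ECZ.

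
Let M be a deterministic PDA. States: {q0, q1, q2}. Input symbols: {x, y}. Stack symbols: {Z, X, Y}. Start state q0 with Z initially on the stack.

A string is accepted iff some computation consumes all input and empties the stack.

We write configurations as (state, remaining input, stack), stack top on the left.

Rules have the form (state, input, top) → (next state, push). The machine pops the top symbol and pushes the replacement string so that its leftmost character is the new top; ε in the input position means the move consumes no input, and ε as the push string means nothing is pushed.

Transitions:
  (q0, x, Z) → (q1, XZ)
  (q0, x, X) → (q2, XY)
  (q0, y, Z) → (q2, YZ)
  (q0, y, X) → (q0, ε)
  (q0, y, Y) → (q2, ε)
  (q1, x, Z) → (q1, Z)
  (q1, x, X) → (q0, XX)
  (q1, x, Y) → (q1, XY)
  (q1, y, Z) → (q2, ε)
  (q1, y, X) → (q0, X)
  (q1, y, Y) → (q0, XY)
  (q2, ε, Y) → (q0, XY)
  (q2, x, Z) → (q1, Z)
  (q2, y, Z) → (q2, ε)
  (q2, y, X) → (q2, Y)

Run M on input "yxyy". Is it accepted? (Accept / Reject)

(q0, yxyy, Z)
  read y, top Z: go to q2, push YZ → (q2, xyy, YZ)
  ε-move, top Y: go to q0, push XY → (q0, xyy, XYZ)
  read x, top X: go to q2, push XY → (q2, yy, XYYZ)
  read y, top X: go to q2, push Y → (q2, y, YYYZ)
  ε-move, top Y: go to q0, push XY → (q0, y, XYYYZ)
  read y, top X: go to q0, push ε → (q0, ε, YYYZ)
All input consumed; stack is YYYZ, not empty, and no further ε-move applies.

Reject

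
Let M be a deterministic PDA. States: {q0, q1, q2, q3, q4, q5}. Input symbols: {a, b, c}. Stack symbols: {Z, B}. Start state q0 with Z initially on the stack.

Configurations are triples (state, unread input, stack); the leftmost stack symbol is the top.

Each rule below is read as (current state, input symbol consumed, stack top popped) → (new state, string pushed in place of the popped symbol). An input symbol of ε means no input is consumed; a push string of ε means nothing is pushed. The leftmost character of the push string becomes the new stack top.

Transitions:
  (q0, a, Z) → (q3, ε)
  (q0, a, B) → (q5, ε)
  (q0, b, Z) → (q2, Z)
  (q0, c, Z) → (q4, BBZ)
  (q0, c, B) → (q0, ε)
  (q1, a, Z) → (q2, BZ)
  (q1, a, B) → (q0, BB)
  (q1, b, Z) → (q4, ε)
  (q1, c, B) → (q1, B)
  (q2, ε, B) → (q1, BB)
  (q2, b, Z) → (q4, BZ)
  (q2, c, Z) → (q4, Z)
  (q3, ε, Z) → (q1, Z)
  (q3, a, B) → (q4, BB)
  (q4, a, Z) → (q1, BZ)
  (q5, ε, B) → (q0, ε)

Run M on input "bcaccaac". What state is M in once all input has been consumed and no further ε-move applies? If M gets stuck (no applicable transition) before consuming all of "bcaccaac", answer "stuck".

q4

(q0, bcaccaac, Z)
  read b, top Z: go to q2, push Z → (q2, caccaac, Z)
  read c, top Z: go to q4, push Z → (q4, accaac, Z)
  read a, top Z: go to q1, push BZ → (q1, ccaac, BZ)
  read c, top B: go to q1, push B → (q1, caac, BZ)
  read c, top B: go to q1, push B → (q1, aac, BZ)
  read a, top B: go to q0, push BB → (q0, ac, BBZ)
  read a, top B: go to q5, push ε → (q5, c, BZ)
  ε-move, top B: go to q0, push ε → (q0, c, Z)
  read c, top Z: go to q4, push BBZ → (q4, ε, BBZ)
All input consumed; M is in state q4.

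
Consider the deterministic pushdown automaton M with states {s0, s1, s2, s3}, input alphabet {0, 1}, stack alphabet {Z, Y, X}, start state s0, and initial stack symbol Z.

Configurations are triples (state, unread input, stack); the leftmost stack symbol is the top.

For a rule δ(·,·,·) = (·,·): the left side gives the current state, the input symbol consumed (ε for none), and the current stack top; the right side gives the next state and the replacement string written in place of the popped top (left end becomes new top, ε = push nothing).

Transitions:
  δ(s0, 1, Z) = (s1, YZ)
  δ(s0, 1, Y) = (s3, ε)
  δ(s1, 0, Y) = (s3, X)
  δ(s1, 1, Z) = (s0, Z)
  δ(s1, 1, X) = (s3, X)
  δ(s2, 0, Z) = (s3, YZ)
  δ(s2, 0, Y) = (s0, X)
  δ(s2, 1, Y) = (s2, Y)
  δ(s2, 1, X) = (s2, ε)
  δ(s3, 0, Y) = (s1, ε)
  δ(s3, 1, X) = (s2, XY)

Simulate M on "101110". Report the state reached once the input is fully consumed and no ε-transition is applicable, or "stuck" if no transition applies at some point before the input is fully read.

(s0, 101110, Z) ⊢ (s1, 01110, YZ) ⊢ (s3, 1110, XZ) ⊢ (s2, 110, XYZ) ⊢ (s2, 10, YZ) ⊢ (s2, 0, YZ) ⊢ (s0, ε, XZ)
All input consumed; M is in state s0.

s0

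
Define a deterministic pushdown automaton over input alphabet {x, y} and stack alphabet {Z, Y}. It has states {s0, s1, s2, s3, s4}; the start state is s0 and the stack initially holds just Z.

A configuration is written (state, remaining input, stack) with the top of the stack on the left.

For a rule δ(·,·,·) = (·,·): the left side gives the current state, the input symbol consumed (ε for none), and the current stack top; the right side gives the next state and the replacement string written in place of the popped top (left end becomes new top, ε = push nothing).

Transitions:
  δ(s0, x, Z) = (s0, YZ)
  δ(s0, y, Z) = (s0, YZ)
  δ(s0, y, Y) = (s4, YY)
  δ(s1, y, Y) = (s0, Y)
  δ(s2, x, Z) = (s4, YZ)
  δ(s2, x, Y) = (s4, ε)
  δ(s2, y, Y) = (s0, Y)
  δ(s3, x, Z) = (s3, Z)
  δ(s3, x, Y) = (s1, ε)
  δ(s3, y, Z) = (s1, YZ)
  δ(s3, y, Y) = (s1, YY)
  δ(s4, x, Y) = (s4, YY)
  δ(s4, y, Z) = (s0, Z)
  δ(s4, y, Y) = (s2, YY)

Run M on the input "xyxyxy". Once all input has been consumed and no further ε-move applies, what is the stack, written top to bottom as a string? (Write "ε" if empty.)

YYYYZ

(s0, xyxyxy, Z)
  read x, top Z: go to s0, push YZ → (s0, yxyxy, YZ)
  read y, top Y: go to s4, push YY → (s4, xyxy, YYZ)
  read x, top Y: go to s4, push YY → (s4, yxy, YYYZ)
  read y, top Y: go to s2, push YY → (s2, xy, YYYYZ)
  read x, top Y: go to s4, push ε → (s4, y, YYYZ)
  read y, top Y: go to s2, push YY → (s2, ε, YYYYZ)
All input consumed in state s2 with stack YYYYZ.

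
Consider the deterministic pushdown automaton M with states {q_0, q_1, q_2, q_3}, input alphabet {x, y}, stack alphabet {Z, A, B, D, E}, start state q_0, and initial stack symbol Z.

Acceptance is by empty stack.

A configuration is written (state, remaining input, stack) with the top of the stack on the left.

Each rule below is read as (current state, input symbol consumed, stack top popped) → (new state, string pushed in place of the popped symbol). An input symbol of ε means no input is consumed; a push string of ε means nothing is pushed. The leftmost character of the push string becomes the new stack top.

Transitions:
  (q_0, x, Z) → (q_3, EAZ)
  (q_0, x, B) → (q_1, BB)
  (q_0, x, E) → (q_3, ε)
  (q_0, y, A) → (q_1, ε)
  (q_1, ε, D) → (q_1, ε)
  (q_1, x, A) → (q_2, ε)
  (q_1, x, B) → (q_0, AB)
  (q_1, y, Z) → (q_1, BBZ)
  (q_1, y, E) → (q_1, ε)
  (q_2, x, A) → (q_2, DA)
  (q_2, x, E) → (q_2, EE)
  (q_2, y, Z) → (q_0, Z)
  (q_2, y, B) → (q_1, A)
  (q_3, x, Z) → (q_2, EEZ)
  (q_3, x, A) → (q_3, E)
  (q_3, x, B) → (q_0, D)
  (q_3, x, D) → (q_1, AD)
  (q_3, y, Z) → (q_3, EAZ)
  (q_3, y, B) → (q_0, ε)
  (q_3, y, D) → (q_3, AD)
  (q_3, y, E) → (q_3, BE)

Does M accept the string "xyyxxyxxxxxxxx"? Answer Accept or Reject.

(q_0, xyyxxyxxxxxxxx, Z) ⊢ (q_3, yyxxyxxxxxxxx, EAZ) ⊢ (q_3, yxxyxxxxxxxx, BEAZ) ⊢ (q_0, xxyxxxxxxxx, EAZ) ⊢ (q_3, xyxxxxxxxx, AZ) ⊢ (q_3, yxxxxxxxx, EZ) ⊢ (q_3, xxxxxxxx, BEZ) ⊢ (q_0, xxxxxxx, DEZ)
No transition applies at (q_0, xxxxxxx, DEZ); input not fully consumed.

Reject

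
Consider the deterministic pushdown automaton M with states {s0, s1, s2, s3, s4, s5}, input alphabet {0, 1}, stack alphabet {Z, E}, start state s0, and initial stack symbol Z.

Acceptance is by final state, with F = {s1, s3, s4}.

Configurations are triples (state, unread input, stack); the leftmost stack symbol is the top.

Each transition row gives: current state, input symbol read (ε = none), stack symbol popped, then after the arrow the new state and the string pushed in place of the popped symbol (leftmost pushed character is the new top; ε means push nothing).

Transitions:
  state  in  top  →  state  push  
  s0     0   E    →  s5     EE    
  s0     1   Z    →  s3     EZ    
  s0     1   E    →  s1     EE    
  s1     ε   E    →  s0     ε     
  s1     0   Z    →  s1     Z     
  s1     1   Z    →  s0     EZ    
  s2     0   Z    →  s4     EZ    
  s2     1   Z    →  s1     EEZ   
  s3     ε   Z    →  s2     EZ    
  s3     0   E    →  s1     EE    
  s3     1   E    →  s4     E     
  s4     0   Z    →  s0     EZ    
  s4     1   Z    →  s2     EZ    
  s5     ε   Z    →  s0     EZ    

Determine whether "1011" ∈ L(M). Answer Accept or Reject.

Accept

(s0, 1011, Z)
  read 1, top Z: go to s3, push EZ → (s3, 011, EZ)
  read 0, top E: go to s1, push EE → (s1, 11, EEZ)
  ε-move, top E: go to s0, push ε → (s0, 11, EZ)
  read 1, top E: go to s1, push EE → (s1, 1, EEZ)
  ε-move, top E: go to s0, push ε → (s0, 1, EZ)
  read 1, top E: go to s1, push EE → (s1, ε, EEZ)
All input consumed; state s1 ∈ F.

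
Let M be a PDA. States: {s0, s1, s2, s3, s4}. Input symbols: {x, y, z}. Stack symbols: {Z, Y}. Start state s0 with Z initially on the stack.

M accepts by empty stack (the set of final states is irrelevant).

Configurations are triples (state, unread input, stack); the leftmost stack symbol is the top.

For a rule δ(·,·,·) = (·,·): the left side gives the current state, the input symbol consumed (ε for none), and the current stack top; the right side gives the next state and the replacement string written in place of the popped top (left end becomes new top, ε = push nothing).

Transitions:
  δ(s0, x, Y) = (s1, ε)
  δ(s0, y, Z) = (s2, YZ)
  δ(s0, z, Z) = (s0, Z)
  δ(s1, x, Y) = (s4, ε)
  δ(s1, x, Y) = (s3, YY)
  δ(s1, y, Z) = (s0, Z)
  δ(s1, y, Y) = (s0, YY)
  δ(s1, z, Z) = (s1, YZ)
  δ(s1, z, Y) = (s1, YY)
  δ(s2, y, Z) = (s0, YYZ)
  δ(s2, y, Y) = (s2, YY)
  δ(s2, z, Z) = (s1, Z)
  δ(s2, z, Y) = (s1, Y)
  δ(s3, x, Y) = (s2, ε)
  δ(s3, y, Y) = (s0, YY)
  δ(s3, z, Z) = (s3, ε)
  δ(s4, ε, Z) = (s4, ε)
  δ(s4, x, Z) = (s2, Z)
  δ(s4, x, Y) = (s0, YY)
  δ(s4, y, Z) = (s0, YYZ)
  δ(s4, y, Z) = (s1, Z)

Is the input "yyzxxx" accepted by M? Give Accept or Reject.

No computation consumes all input and empties the stack.

Reject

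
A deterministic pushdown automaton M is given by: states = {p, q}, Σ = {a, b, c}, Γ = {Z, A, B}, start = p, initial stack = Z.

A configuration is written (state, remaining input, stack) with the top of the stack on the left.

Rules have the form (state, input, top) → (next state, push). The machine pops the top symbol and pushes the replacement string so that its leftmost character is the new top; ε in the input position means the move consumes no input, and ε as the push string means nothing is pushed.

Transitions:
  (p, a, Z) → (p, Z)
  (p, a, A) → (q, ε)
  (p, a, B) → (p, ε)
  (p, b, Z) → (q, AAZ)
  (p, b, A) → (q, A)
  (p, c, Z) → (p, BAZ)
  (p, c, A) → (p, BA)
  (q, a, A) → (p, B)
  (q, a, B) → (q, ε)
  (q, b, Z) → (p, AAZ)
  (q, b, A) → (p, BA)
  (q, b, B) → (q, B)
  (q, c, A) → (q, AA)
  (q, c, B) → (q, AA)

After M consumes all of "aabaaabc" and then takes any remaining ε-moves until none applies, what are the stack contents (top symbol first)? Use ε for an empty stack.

BAAZ

(p, aabaaabc, Z)
  read a, top Z: go to p, push Z → (p, abaaabc, Z)
  read a, top Z: go to p, push Z → (p, baaabc, Z)
  read b, top Z: go to q, push AAZ → (q, aaabc, AAZ)
  read a, top A: go to p, push B → (p, aabc, BAZ)
  read a, top B: go to p, push ε → (p, abc, AZ)
  read a, top A: go to q, push ε → (q, bc, Z)
  read b, top Z: go to p, push AAZ → (p, c, AAZ)
  read c, top A: go to p, push BA → (p, ε, BAAZ)
All input consumed in state p with stack BAAZ.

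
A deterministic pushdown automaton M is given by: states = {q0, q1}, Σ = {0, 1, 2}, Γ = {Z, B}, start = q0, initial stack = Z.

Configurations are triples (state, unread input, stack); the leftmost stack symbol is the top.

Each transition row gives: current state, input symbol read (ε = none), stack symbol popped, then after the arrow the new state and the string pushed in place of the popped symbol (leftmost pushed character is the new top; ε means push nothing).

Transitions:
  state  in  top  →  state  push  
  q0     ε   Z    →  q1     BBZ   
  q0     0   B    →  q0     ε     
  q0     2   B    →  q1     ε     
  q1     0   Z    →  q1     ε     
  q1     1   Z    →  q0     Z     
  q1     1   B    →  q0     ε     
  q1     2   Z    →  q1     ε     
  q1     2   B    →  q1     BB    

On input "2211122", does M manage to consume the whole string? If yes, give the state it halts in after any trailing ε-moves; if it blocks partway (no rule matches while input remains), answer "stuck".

(q0, 2211122, Z)
  ε-move, top Z: go to q1, push BBZ → (q1, 2211122, BBZ)
  read 2, top B: go to q1, push BB → (q1, 211122, BBBZ)
  read 2, top B: go to q1, push BB → (q1, 11122, BBBBZ)
  read 1, top B: go to q0, push ε → (q0, 1122, BBBZ)
No transition for (q0, 1, top B); M blocks with input 1122 remaining.

stuck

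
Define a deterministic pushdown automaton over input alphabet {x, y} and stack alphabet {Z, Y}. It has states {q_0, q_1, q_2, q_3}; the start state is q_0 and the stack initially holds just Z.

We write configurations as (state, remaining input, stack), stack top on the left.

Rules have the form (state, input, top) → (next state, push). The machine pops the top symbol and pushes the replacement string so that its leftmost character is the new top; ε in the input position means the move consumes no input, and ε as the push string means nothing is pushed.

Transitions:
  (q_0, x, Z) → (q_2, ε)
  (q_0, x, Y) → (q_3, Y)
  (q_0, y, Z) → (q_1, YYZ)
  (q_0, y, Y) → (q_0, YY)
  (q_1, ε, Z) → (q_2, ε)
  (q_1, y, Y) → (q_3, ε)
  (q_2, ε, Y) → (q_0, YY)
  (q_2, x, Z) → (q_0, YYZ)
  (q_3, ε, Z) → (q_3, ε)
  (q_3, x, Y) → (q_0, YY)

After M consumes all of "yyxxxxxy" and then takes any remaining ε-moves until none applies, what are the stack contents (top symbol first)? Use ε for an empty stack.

YYYYYZ

(q_0, yyxxxxxy, Z) ⊢ (q_1, yxxxxxy, YYZ) ⊢ (q_3, xxxxxy, YZ) ⊢ (q_0, xxxxy, YYZ) ⊢ (q_3, xxxy, YYZ) ⊢ (q_0, xxy, YYYZ) ⊢ (q_3, xy, YYYZ) ⊢ (q_0, y, YYYYZ) ⊢ (q_0, ε, YYYYYZ)
All input consumed in state q_0 with stack YYYYYZ.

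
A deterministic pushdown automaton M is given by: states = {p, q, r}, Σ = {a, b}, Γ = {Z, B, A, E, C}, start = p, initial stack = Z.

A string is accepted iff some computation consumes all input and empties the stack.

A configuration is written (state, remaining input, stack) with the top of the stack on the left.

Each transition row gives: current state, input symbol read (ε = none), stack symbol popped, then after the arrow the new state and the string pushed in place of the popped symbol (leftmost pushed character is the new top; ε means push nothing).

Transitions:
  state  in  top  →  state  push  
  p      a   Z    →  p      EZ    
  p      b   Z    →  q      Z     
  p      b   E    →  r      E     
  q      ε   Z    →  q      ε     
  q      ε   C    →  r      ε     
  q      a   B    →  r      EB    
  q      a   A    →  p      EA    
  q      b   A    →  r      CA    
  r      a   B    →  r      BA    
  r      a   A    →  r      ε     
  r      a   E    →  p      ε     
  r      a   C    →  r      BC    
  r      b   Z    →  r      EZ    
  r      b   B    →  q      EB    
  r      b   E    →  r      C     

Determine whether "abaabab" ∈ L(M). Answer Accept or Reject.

Accept

(p, abaabab, Z)
  read a, top Z: go to p, push EZ → (p, baabab, EZ)
  read b, top E: go to r, push E → (r, aabab, EZ)
  read a, top E: go to p, push ε → (p, abab, Z)
  read a, top Z: go to p, push EZ → (p, bab, EZ)
  read b, top E: go to r, push E → (r, ab, EZ)
  read a, top E: go to p, push ε → (p, b, Z)
  read b, top Z: go to q, push Z → (q, ε, Z)
  ε-move, top Z: go to q, push ε → (q, ε, ε)
All input consumed and the stack is empty.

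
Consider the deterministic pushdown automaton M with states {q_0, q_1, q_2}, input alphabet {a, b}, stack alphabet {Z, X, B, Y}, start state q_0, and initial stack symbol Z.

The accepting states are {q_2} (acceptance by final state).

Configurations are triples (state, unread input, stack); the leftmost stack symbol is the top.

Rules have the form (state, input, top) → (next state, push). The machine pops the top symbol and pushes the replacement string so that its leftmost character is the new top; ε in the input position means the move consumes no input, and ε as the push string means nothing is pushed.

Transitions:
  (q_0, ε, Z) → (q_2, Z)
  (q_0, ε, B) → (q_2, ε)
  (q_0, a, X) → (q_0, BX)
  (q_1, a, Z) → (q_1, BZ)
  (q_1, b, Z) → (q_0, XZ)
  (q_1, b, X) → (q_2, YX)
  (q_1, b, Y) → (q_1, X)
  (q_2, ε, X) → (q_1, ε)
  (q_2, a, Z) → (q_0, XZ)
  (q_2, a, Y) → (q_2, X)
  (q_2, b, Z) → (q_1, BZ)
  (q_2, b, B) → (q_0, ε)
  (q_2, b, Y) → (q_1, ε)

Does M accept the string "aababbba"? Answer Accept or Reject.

(q_0, aababbba, Z)
  ε-move, top Z: go to q_2, push Z → (q_2, aababbba, Z)
  read a, top Z: go to q_0, push XZ → (q_0, ababbba, XZ)
  read a, top X: go to q_0, push BX → (q_0, babbba, BXZ)
  ε-move, top B: go to q_2, push ε → (q_2, babbba, XZ)
  ε-move, top X: go to q_1, push ε → (q_1, babbba, Z)
  read b, top Z: go to q_0, push XZ → (q_0, abbba, XZ)
  read a, top X: go to q_0, push BX → (q_0, bbba, BXZ)
  ε-move, top B: go to q_2, push ε → (q_2, bbba, XZ)
  ε-move, top X: go to q_1, push ε → (q_1, bbba, Z)
  read b, top Z: go to q_0, push XZ → (q_0, bba, XZ)
No transition applies at (q_0, bba, XZ); input not fully consumed.

Reject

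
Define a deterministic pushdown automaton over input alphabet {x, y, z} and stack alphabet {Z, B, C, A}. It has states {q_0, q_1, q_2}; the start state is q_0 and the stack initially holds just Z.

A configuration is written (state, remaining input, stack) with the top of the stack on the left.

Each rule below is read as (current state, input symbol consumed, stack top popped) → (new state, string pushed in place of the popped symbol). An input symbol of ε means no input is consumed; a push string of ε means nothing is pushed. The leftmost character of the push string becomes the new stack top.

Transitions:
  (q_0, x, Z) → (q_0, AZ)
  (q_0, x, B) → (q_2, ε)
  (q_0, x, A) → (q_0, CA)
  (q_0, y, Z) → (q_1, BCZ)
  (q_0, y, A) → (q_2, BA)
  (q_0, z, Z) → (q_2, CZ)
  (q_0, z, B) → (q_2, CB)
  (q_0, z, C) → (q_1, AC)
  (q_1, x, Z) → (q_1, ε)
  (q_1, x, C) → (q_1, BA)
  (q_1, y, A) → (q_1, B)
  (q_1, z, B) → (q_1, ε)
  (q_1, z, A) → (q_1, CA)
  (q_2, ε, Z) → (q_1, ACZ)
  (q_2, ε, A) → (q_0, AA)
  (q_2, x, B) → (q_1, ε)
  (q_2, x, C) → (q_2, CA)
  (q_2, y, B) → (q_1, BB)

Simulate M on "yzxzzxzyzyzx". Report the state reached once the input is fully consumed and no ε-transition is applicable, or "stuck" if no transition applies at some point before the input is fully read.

q_1

(q_0, yzxzzxzyzyzx, Z) ⊢ (q_1, zxzzxzyzyzx, BCZ) ⊢ (q_1, xzzxzyzyzx, CZ) ⊢ (q_1, zzxzyzyzx, BAZ) ⊢ (q_1, zxzyzyzx, AZ) ⊢ (q_1, xzyzyzx, CAZ) ⊢ (q_1, zyzyzx, BAAZ) ⊢ (q_1, yzyzx, AAZ) ⊢ (q_1, zyzx, BAZ) ⊢ (q_1, yzx, AZ) ⊢ (q_1, zx, BZ) ⊢ (q_1, x, Z) ⊢ (q_1, ε, ε)
All input consumed; M is in state q_1.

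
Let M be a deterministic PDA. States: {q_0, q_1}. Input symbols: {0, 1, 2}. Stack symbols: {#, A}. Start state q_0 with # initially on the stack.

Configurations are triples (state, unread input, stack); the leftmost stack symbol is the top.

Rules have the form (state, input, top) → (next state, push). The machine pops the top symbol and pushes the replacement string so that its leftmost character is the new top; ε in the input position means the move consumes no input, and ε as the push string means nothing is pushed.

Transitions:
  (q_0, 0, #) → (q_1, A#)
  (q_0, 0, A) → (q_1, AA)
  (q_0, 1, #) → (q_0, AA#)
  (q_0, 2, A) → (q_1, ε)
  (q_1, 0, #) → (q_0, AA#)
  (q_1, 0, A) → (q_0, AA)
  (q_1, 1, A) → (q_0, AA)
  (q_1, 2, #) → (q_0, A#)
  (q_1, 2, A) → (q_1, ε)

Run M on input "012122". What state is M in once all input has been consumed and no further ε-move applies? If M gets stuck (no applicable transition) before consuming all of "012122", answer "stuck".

(q_0, 012122, #)
  read 0, top #: go to q_1, push A# → (q_1, 12122, A#)
  read 1, top A: go to q_0, push AA → (q_0, 2122, AA#)
  read 2, top A: go to q_1, push ε → (q_1, 122, A#)
  read 1, top A: go to q_0, push AA → (q_0, 22, AA#)
  read 2, top A: go to q_1, push ε → (q_1, 2, A#)
  read 2, top A: go to q_1, push ε → (q_1, ε, #)
All input consumed; M is in state q_1.

q_1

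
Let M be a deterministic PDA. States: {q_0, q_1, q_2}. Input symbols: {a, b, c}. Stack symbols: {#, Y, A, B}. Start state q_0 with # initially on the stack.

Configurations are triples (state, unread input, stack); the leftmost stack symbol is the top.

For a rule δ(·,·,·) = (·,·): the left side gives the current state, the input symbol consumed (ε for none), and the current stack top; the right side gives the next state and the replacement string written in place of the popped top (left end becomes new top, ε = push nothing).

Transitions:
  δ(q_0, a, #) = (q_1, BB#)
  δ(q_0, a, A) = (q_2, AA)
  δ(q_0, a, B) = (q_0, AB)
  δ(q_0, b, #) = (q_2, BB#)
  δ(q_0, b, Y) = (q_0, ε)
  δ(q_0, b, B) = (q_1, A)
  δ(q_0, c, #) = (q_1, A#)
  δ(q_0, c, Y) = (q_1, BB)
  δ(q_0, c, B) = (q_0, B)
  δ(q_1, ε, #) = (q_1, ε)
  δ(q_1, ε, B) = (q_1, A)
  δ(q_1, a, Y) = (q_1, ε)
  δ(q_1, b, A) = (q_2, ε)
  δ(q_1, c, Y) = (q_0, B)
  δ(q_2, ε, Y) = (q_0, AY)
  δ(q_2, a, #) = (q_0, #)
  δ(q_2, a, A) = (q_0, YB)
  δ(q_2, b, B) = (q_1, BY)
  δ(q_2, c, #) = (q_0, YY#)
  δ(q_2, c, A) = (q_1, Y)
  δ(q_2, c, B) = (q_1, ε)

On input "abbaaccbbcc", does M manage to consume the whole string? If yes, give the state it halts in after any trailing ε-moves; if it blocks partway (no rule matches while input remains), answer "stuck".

stuck

(q_0, abbaaccbbcc, #) ⊢ (q_1, bbaaccbbcc, BB#) ⊢ (q_1, bbaaccbbcc, AB#) ⊢ (q_2, baaccbbcc, B#) ⊢ (q_1, aaccbbcc, BY#) ⊢ (q_1, aaccbbcc, AY#)
No transition for (q_1, a, top A); M blocks with input aaccbbcc remaining.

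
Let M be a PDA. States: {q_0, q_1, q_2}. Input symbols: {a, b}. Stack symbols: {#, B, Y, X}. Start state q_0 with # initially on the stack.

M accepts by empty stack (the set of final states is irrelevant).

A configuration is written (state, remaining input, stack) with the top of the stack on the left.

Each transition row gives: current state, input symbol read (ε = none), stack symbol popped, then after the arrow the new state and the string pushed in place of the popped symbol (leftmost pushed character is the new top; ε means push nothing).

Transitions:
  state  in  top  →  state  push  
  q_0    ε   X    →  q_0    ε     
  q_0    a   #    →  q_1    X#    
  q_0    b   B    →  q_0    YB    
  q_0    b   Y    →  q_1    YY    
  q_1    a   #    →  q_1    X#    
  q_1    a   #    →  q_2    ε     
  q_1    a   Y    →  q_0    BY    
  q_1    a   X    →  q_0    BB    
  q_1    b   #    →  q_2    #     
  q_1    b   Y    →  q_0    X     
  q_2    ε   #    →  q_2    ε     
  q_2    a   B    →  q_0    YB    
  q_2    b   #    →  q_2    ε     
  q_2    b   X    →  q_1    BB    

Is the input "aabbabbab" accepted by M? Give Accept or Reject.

Reject

No computation consumes all input and empties the stack.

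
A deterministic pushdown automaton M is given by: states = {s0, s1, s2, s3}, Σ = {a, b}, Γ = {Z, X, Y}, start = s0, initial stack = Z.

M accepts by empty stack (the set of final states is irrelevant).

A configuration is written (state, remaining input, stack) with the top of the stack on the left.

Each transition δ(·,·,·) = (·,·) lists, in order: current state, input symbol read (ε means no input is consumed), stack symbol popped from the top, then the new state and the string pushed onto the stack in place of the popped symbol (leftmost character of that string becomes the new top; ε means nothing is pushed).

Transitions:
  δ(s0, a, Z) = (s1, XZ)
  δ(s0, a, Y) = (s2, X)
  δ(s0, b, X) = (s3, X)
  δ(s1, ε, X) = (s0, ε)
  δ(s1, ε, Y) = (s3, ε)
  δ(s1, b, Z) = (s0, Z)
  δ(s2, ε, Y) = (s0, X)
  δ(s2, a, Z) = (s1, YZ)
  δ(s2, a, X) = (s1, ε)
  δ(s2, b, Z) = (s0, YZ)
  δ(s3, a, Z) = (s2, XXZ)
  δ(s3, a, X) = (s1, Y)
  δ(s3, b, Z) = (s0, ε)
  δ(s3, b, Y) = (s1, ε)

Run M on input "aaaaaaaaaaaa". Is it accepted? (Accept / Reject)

Reject

(s0, aaaaaaaaaaaa, Z)
  read a, top Z: go to s1, push XZ → (s1, aaaaaaaaaaa, XZ)
  ε-move, top X: go to s0, push ε → (s0, aaaaaaaaaaa, Z)
  read a, top Z: go to s1, push XZ → (s1, aaaaaaaaaa, XZ)
  ε-move, top X: go to s0, push ε → (s0, aaaaaaaaaa, Z)
  read a, top Z: go to s1, push XZ → (s1, aaaaaaaaa, XZ)
  ε-move, top X: go to s0, push ε → (s0, aaaaaaaaa, Z)
  read a, top Z: go to s1, push XZ → (s1, aaaaaaaa, XZ)
  ε-move, top X: go to s0, push ε → (s0, aaaaaaaa, Z)
  read a, top Z: go to s1, push XZ → (s1, aaaaaaa, XZ)
  ε-move, top X: go to s0, push ε → (s0, aaaaaaa, Z)
  read a, top Z: go to s1, push XZ → (s1, aaaaaa, XZ)
  ε-move, top X: go to s0, push ε → (s0, aaaaaa, Z)
  read a, top Z: go to s1, push XZ → (s1, aaaaa, XZ)
  ε-move, top X: go to s0, push ε → (s0, aaaaa, Z)
  read a, top Z: go to s1, push XZ → (s1, aaaa, XZ)
  ε-move, top X: go to s0, push ε → (s0, aaaa, Z)
  read a, top Z: go to s1, push XZ → (s1, aaa, XZ)
  ε-move, top X: go to s0, push ε → (s0, aaa, Z)
  read a, top Z: go to s1, push XZ → (s1, aa, XZ)
  ε-move, top X: go to s0, push ε → (s0, aa, Z)
  read a, top Z: go to s1, push XZ → (s1, a, XZ)
  ε-move, top X: go to s0, push ε → (s0, a, Z)
  read a, top Z: go to s1, push XZ → (s1, ε, XZ)
  ε-move, top X: go to s0, push ε → (s0, ε, Z)
All input consumed; stack is Z, not empty, and no further ε-move applies.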